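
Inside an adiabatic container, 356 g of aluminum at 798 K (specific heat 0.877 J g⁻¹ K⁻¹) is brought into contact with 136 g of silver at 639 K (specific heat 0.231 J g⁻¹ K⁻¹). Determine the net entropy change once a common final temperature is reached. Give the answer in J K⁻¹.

ΔS_total = 0.663 J/K

Energy balance: T_f = (m₁c₁T₁ + m₂c₂T₂)/(m₁c₁ + m₂c₂) = 783.46 K.
ΔS₁ = m₁c₁ ln(T_f/T₁) = 312.212 × ln(783.46/798) = -5.74 J/K.
ΔS₂ = m₂c₂ ln(T_f/T₂) = 31.416 × ln(783.46/639) = 6.403 J/K.
ΔS_total = -5.74 + 6.403 = 0.663 J/K.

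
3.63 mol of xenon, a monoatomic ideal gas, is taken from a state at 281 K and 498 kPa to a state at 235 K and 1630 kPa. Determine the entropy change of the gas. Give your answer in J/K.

ΔS = -49.3 J/K

ΔS = nC_p ln(T₂/T₁) − nR ln(P₂/P₁), with C_p = 5R/2 = 20.79 J mol⁻¹ K⁻¹ for a monoatomic ideal gas.
ΔS = 3.63 × [20.79 × ln(235/281) − 8.314 × ln(1630/498)] = -49.3 J/K.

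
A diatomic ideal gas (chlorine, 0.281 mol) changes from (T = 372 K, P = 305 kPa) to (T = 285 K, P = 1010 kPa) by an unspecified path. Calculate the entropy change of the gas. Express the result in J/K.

ΔS = nC_p ln(T₂/T₁) − nR ln(P₂/P₁), with C_p = 7R/2 = 29.1 J mol⁻¹ K⁻¹ for a diatomic ideal gas.
ΔS = 0.281 × [29.1 × ln(285/372) − 8.314 × ln(1010/305)] = -4.98 J/K.

ΔS = -4.98 J/K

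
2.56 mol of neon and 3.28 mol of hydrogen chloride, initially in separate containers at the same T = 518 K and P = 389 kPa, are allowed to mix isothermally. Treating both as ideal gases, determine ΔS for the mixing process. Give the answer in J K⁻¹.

ΔS_mix = 33.3 J/K

Mole fractions: x_A = 2.56/5.84 = 0.438, x_B = 0.562.
ΔS_mix = −R(n_A ln x_A + n_B ln x_B) = −8.314 × (2.56 ln 0.438 + 3.28 ln 0.562) = 33.3 J/K.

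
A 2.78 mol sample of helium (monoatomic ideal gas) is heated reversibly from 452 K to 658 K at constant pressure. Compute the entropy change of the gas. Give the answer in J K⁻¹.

ΔS = 21.7 J/K

At constant pressure, ΔS = nC_p ln(T₂/T₁) with C_p = 5R/2 = 20.79 J mol⁻¹ K⁻¹.
ΔS = 2.78 × 20.79 × ln(658/452) = 21.7 J/K.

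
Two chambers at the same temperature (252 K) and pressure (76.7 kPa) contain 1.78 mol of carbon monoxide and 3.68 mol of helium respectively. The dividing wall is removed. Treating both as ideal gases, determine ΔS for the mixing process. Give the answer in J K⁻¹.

Mole fractions: x_A = 1.78/5.46 = 0.326, x_B = 0.674.
ΔS_mix = −R(n_A ln x_A + n_B ln x_B) = −8.314 × (1.78 ln 0.326 + 3.68 ln 0.674) = 28.7 J/K.

ΔS_mix = 28.7 J/K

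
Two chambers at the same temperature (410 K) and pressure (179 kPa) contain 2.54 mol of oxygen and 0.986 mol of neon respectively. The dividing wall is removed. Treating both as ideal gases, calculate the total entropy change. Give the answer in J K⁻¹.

ΔS_mix = 17.4 J/K

Mole fractions: x_A = 2.54/3.53 = 0.72, x_B = 0.28.
ΔS_mix = −R(n_A ln x_A + n_B ln x_B) = −8.314 × (2.54 ln 0.72 + 0.986 ln 0.28) = 17.4 J/K.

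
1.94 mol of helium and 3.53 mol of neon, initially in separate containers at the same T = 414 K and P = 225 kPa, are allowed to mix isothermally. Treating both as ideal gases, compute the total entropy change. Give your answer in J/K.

ΔS_mix = 29.6 J/K

Mole fractions: x_A = 1.94/5.47 = 0.355, x_B = 0.645.
ΔS_mix = −R(n_A ln x_A + n_B ln x_B) = −8.314 × (1.94 ln 0.355 + 3.53 ln 0.645) = 29.6 J/K.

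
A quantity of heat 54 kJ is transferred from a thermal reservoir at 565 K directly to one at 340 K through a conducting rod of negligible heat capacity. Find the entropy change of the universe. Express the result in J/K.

ΔS_total = 63.2 J/K

ΔS_hot = −Q/T_H = −54000/565 = -95.58 J/K and ΔS_cold = +Q/T_C = 54000/340 = 158.8 J/K.
ΔS_total = -95.58 + 158.8 = 63.2 J/K, positive as the second law requires.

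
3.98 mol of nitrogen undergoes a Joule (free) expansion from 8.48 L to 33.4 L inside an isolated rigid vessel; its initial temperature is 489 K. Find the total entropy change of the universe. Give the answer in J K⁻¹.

ΔS_universe = 45.4 J/K

For an ideal gas in free expansion Q = 0 and W = 0, so T is unchanged.
Entropy is a state function; using a reversible isothermal path, ΔS_gas = nR ln(V₂/V₁) = 3.98 × 8.314 × ln(33.4/8.48) = 45.4 J/K.
The insulated surroundings exchange no heat, so ΔS_surr = 0 and ΔS_universe = ΔS_gas.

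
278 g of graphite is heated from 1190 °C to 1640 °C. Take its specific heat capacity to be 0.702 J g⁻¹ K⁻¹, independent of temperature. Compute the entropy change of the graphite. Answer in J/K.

In kelvin: T₁ = 1463.15 K, T₂ = 1913.15 K. ΔS = ∫dQ_rev/T = m c ln(T₂/T₁) = 278 × 0.702 × ln(1913.15/1463.15) = 52.3 J/K.

ΔS = 52.3 J/K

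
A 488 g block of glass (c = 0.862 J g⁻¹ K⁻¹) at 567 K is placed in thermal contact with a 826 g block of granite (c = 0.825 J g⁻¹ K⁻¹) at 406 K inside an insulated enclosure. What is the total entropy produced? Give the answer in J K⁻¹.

Energy balance: T_f = (m₁c₁T₁ + m₂c₂T₂)/(m₁c₁ + m₂c₂) = 467.45 K.
ΔS₁ = m₁c₁ ln(T_f/T₁) = 420.656 × ln(467.45/567) = -81.21 J/K.
ΔS₂ = m₂c₂ ln(T_f/T₂) = 681.45 × ln(467.45/406) = 96.04 J/K.
ΔS_total = -81.21 + 96.04 = 14.8 J/K.

ΔS_total = 14.8 J/K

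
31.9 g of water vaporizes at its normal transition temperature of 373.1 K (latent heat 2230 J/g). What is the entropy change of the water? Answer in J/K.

Heat absorbed by the substance: Q = mL = 31.9 × 2230 = 71137 J.
At constant T, ΔS = Q_rev/T = 71137 / 373.1 = 191 J/K.

ΔS = 191 J/K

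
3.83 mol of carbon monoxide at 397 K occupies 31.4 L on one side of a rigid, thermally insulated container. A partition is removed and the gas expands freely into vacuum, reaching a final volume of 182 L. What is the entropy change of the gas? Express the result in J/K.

ΔS_gas = 56 J/K

For an ideal gas in free expansion Q = 0 and W = 0, so T is unchanged.
Entropy is a state function; using a reversible isothermal path, ΔS_gas = nR ln(V₂/V₁) = 3.83 × 8.314 × ln(182/31.4) = 56 J/K.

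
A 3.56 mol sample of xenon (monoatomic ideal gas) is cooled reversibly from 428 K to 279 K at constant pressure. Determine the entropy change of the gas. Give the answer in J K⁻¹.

At constant pressure, ΔS = nC_p ln(T₂/T₁) with C_p = 5R/2 = 20.79 J mol⁻¹ K⁻¹.
ΔS = 3.56 × 20.79 × ln(279/428) = -31.7 J/K.

ΔS = -31.7 J/K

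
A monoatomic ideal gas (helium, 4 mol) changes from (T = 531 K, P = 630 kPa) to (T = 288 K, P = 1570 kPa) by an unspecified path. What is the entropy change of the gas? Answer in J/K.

ΔS = -81.2 J/K

ΔS = nC_p ln(T₂/T₁) − nR ln(P₂/P₁), with C_p = 5R/2 = 20.79 J mol⁻¹ K⁻¹ for a monoatomic ideal gas.
ΔS = 4 × [20.79 × ln(288/531) − 8.314 × ln(1570/630)] = -81.2 J/K.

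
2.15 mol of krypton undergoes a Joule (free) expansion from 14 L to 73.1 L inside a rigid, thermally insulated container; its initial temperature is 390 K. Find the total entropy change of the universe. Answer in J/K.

For an ideal gas in free expansion Q = 0 and W = 0, so T is unchanged.
Entropy is a state function; using a reversible isothermal path, ΔS_gas = nR ln(V₂/V₁) = 2.15 × 8.314 × ln(73.1/14) = 29.5 J/K.
The insulated surroundings exchange no heat, so ΔS_surr = 0 and ΔS_universe = ΔS_gas.

ΔS_universe = 29.5 J/K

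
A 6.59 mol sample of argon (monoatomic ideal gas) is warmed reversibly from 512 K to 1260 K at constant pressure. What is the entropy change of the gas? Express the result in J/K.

At constant pressure, ΔS = nC_p ln(T₂/T₁) with C_p = 5R/2 = 20.79 J mol⁻¹ K⁻¹.
ΔS = 6.59 × 20.79 × ln(1260/512) = 123 J/K.

ΔS = 123 J/K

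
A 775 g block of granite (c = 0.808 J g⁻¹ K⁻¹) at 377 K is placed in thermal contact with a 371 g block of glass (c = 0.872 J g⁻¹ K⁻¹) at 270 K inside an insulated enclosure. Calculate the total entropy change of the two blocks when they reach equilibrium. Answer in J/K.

ΔS_total = 11.4 J/K

Energy balance: T_f = (m₁c₁T₁ + m₂c₂T₂)/(m₁c₁ + m₂c₂) = 340.55 K.
ΔS₁ = m₁c₁ ln(T_f/T₁) = 626.2 × ln(340.55/377) = -63.67 J/K.
ΔS₂ = m₂c₂ ln(T_f/T₂) = 323.512 × ln(340.55/270) = 75.1 J/K.
ΔS_total = -63.67 + 75.1 = 11.4 J/K.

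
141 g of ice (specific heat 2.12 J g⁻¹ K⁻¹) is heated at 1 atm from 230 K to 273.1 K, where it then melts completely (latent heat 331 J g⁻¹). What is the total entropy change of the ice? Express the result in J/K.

ΔS = 222 J/K

Warming step: ΔS₁ = m c ln(T_tr/T_i) = 141 × 2.12 × ln(273.1/230) = 51.34 J/K.
Phase change: ΔS₂ = +mL/T_tr = 141 × 331 / 273.1 = 170.9 J/K.
ΔS_total = (51.34) + (170.9) = 222 J/K.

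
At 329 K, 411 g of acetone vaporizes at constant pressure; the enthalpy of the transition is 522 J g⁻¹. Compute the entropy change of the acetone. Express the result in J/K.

ΔS = 652 J/K

Heat absorbed by the substance: Q = mL = 411 × 522 = 214542 J.
At constant T, ΔS = Q_rev/T = 214542 / 329 = 652 J/K.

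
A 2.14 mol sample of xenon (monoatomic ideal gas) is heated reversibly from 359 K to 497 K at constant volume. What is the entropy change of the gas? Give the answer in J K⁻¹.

At constant volume, ΔS = nC_V ln(T₂/T₁) with C_V = 3R/2 = 12.47 J mol⁻¹ K⁻¹.
ΔS = 2.14 × 12.47 × ln(497/359) = 8.68 J/K.

ΔS = 8.68 J/K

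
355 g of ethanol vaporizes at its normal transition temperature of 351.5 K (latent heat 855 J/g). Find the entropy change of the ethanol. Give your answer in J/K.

ΔS = 864 J/K

Heat absorbed by the substance: Q = mL = 355 × 855 = 303525 J.
At constant T, ΔS = Q_rev/T = 303525 / 351.5 = 864 J/K.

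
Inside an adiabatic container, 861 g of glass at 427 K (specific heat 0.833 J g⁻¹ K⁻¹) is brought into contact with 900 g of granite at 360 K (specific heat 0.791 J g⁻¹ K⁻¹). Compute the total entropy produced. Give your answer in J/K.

Energy balance: T_f = (m₁c₁T₁ + m₂c₂T₂)/(m₁c₁ + m₂c₂) = 393.62 K.
ΔS₁ = m₁c₁ ln(T_f/T₁) = 717.213 × ln(393.62/427) = -58.37 J/K.
ΔS₂ = m₂c₂ ln(T_f/T₂) = 711.9 × ln(393.62/360) = 63.57 J/K.
ΔS_total = -58.37 + 63.57 = 5.2 J/K.

ΔS_total = 5.2 J/K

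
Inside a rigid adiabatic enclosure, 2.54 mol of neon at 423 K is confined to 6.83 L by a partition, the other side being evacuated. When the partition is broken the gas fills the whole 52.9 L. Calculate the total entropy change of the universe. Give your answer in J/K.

ΔS_universe = 43.2 J/K

For an ideal gas in free expansion Q = 0 and W = 0, so T is unchanged.
Entropy is a state function; using a reversible isothermal path, ΔS_gas = nR ln(V₂/V₁) = 2.54 × 8.314 × ln(52.9/6.83) = 43.2 J/K.
The insulated surroundings exchange no heat, so ΔS_surr = 0 and ΔS_universe = ΔS_gas.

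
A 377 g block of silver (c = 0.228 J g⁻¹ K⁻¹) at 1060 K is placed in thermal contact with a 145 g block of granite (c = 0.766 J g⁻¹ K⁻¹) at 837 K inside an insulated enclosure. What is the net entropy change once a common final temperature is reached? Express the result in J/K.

Energy balance: T_f = (m₁c₁T₁ + m₂c₂T₂)/(m₁c₁ + m₂c₂) = 934.29 K.
ΔS₁ = m₁c₁ ln(T_f/T₁) = 85.956 × ln(934.29/1060) = -10.85 J/K.
ΔS₂ = m₂c₂ ln(T_f/T₂) = 111.07 × ln(934.29/837) = 12.21 J/K.
ΔS_total = -10.85 + 12.21 = 1.36 J/K.

ΔS_total = 1.36 J/K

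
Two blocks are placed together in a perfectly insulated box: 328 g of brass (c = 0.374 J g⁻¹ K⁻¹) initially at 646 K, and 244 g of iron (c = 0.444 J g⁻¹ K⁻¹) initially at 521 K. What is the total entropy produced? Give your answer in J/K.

Energy balance: T_f = (m₁c₁T₁ + m₂c₂T₂)/(m₁c₁ + m₂c₂) = 587.38 K.
ΔS₁ = m₁c₁ ln(T_f/T₁) = 122.672 × ln(587.38/646) = -11.67 J/K.
ΔS₂ = m₂c₂ ln(T_f/T₂) = 108.336 × ln(587.38/521) = 12.99 J/K.
ΔS_total = -11.67 + 12.99 = 1.32 J/K.

ΔS_total = 1.32 J/K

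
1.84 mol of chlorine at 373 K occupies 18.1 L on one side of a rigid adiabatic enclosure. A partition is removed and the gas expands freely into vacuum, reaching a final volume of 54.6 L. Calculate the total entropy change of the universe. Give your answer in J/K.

ΔS_universe = 16.9 J/K

No heat is exchanged and no work is done, so the ideal-gas temperature stays constant.
Entropy is a state function; using a reversible isothermal path, ΔS_gas = nR ln(V₂/V₁) = 1.84 × 8.314 × ln(54.6/18.1) = 16.9 J/K.
The insulated surroundings exchange no heat, so ΔS_surr = 0 and ΔS_universe = ΔS_gas.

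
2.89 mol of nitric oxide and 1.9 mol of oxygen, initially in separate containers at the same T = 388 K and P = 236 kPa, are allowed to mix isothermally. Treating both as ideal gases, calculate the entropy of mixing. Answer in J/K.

ΔS_mix = 26.7 J/K

Mole fractions: x_A = 2.89/4.79 = 0.603, x_B = 0.397.
ΔS_mix = −R(n_A ln x_A + n_B ln x_B) = −8.314 × (2.89 ln 0.603 + 1.9 ln 0.397) = 26.7 J/K.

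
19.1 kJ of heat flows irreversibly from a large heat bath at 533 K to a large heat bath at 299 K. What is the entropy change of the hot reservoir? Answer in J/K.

ΔS_hot = -35.8 J/K

The hot reservoir loses heat Q, so ΔS_hot = −Q/T_H = −19100/533 = -35.8 J/K.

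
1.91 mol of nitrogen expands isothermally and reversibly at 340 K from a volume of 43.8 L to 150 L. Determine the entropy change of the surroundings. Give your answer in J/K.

For an isothermal ideal gas ΔS_gas = nR ln(V₂/V₁) = 1.91 × 8.314 × ln(150/43.8) = 19.5 J/K.
The process is reversible, so ΔS_surr = −ΔS_gas = -19.5 J/K and ΔS_universe = 0.

ΔS_surr = -19.5 J/K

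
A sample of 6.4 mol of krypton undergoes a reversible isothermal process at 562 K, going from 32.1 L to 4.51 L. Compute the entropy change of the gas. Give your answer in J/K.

ΔS_gas = -104 J/K

For an isothermal ideal gas ΔS_gas = nR ln(V₂/V₁) = 6.4 × 8.314 × ln(4.51/32.1) = -104 J/K.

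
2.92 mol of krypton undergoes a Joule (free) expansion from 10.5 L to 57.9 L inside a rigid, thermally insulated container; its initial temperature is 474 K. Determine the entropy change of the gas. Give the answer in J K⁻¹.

ΔS_gas = 41.4 J/K

For an ideal gas in free expansion Q = 0 and W = 0, so T is unchanged.
Entropy is a state function; using a reversible isothermal path, ΔS_gas = nR ln(V₂/V₁) = 2.92 × 8.314 × ln(57.9/10.5) = 41.4 J/K.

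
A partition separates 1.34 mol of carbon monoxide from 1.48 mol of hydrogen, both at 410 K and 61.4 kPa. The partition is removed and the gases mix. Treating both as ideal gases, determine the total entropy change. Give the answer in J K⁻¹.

Mole fractions: x_A = 1.34/2.82 = 0.475, x_B = 0.525.
ΔS_mix = −R(n_A ln x_A + n_B ln x_B) = −8.314 × (1.34 ln 0.475 + 1.48 ln 0.525) = 16.2 J/K.

ΔS_mix = 16.2 J/K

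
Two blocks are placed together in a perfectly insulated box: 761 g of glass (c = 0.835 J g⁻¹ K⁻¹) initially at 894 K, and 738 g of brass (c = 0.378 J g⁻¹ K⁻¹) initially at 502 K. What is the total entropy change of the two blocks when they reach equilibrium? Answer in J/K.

ΔS_total = 29.7 J/K

Energy balance: T_f = (m₁c₁T₁ + m₂c₂T₂)/(m₁c₁ + m₂c₂) = 774.41 K.
ΔS₁ = m₁c₁ ln(T_f/T₁) = 635.435 × ln(774.41/894) = -91.25 J/K.
ΔS₂ = m₂c₂ ln(T_f/T₂) = 278.964 × ln(774.41/502) = 120.9 J/K.
ΔS_total = -91.25 + 120.9 = 29.7 J/K.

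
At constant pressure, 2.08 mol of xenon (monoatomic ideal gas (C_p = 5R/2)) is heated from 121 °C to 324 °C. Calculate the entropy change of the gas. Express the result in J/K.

ΔS = 18 J/K

In kelvin: T₁ = 394.15 K, T₂ = 597.15 K. At constant pressure, ΔS = nC_p ln(T₂/T₁) with C_p = 5R/2 = 20.79 J mol⁻¹ K⁻¹.
ΔS = 2.08 × 20.79 × ln(597.15/394.15) = 18 J/K.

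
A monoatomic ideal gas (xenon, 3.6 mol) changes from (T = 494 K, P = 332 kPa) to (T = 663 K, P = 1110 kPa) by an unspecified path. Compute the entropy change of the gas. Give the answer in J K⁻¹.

ΔS = nC_p ln(T₂/T₁) − nR ln(P₂/P₁), with C_p = 5R/2 = 20.79 J mol⁻¹ K⁻¹ for a monoatomic ideal gas.
ΔS = 3.6 × [20.79 × ln(663/494) − 8.314 × ln(1110/332)] = -14.1 J/K.

ΔS = -14.1 J/K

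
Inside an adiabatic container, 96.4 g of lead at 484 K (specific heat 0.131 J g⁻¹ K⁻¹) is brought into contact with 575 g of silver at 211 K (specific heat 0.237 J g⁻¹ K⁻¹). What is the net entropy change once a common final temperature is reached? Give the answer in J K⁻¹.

Energy balance: T_f = (m₁c₁T₁ + m₂c₂T₂)/(m₁c₁ + m₂c₂) = 234.15 K.
ΔS₁ = m₁c₁ ln(T_f/T₁) = 12.6284 × ln(234.15/484) = -9.17 J/K.
ΔS₂ = m₂c₂ ln(T_f/T₂) = 136.275 × ln(234.15/211) = 14.19 J/K.
ΔS_total = -9.17 + 14.19 = 5.02 J/K.

ΔS_total = 5.02 J/K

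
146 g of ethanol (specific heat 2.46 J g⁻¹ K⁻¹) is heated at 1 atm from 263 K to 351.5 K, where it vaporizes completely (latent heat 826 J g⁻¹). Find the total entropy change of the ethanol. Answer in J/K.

Warming step: ΔS₁ = m c ln(T_tr/T_i) = 146 × 2.46 × ln(351.5/263) = 104.2 J/K.
Phase change: ΔS₂ = +mL/T_tr = 146 × 826 / 351.5 = 343.1 J/K.
ΔS_total = (104.2) + (343.1) = 447 J/K.

ΔS = 447 J/K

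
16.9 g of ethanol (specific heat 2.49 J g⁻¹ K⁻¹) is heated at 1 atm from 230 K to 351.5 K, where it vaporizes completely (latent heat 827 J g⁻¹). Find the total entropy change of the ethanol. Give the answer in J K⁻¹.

Warming step: ΔS₁ = m c ln(T_tr/T_i) = 16.9 × 2.49 × ln(351.5/230) = 17.85 J/K.
Phase change: ΔS₂ = +mL/T_tr = 16.9 × 827 / 351.5 = 39.76 J/K.
ΔS_total = (17.85) + (39.76) = 57.6 J/K.

ΔS = 57.6 J/K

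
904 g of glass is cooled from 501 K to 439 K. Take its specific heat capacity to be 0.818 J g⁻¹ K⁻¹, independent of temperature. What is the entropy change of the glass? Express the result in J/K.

ΔS = -97.7 J/K

ΔS = ∫dQ_rev/T = m c ln(T₂/T₁) = 904 × 0.818 × ln(439/501) = -97.7 J/K.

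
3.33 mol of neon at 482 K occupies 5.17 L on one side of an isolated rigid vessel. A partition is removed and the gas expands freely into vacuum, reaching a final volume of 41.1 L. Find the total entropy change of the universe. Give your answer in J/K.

ΔS_universe = 57.4 J/K

No heat is exchanged and no work is done, so the ideal-gas temperature stays constant.
Entropy is a state function; using a reversible isothermal path, ΔS_gas = nR ln(V₂/V₁) = 3.33 × 8.314 × ln(41.1/5.17) = 57.4 J/K.
The insulated surroundings exchange no heat, so ΔS_surr = 0 and ΔS_universe = ΔS_gas.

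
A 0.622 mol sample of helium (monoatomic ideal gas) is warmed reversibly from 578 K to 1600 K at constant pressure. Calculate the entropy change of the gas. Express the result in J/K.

ΔS = 13.2 J/K

At constant pressure, ΔS = nC_p ln(T₂/T₁) with C_p = 5R/2 = 20.79 J mol⁻¹ K⁻¹.
ΔS = 0.622 × 20.79 × ln(1600/578) = 13.2 J/K.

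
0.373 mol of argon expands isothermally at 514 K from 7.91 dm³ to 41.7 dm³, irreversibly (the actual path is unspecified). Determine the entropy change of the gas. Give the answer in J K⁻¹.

ΔS_gas = 5.16 J/K

Entropy is a state function, so ΔS_gas depends only on the end states.
For an isothermal ideal gas ΔS_gas = nR ln(V₂/V₁) = 0.373 × 8.314 × ln(41.7/7.91) = 5.16 J/K.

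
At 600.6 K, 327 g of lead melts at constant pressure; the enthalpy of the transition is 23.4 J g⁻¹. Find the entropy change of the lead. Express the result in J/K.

Heat absorbed by the substance: Q = mL = 327 × 23.4 = 7651.8 J.
At constant T, ΔS = Q_rev/T = 7651.8 / 600.6 = 12.7 J/K.

ΔS = 12.7 J/K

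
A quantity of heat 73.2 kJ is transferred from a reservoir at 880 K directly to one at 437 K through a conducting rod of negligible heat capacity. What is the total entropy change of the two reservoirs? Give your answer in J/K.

ΔS_total = 84.3 J/K

ΔS_hot = −Q/T_H = −73200/880 = -83.18 J/K and ΔS_cold = +Q/T_C = 73200/437 = 167.5 J/K.
ΔS_total = -83.18 + 167.5 = 84.3 J/K, positive as the second law requires.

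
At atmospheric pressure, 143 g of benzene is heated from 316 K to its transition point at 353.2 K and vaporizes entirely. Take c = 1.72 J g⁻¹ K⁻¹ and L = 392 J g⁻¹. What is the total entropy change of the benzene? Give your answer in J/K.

ΔS = 186 J/K

Warming step: ΔS₁ = m c ln(T_tr/T_i) = 143 × 1.72 × ln(353.2/316) = 27.37 J/K.
Phase change: ΔS₂ = +mL/T_tr = 143 × 392 / 353.2 = 158.7 J/K.
ΔS_total = (27.37) + (158.7) = 186 J/K.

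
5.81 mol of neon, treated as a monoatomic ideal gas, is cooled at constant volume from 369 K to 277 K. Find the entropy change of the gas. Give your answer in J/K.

At constant volume, ΔS = nC_V ln(T₂/T₁) with C_V = 3R/2 = 12.47 J mol⁻¹ K⁻¹.
ΔS = 5.81 × 12.47 × ln(277/369) = -20.8 J/K.

ΔS = -20.8 J/K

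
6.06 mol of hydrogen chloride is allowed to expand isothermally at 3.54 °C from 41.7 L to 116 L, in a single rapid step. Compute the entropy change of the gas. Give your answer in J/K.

Entropy is a state function, so ΔS_gas depends only on the end states.
For an isothermal ideal gas ΔS_gas = nR ln(V₂/V₁) = 6.06 × 8.314 × ln(116/41.7) = 51.5 J/K.

ΔS_gas = 51.5 J/K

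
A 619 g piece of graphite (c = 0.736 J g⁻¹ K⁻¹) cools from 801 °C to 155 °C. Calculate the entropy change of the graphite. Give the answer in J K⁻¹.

In kelvin: T₁ = 1074.15 K, T₂ = 428.15 K. ΔS = ∫dQ_rev/T = m c ln(T₂/T₁) = 619 × 0.736 × ln(428.15/1074.15) = -419 J/K.

ΔS = -419 J/K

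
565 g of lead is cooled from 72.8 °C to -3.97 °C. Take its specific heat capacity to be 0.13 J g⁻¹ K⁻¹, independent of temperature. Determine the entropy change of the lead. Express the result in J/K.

In kelvin: T₁ = 345.95 K, T₂ = 269.18 K. ΔS = ∫dQ_rev/T = m c ln(T₂/T₁) = 565 × 0.13 × ln(269.18/345.95) = -18.4 J/K.

ΔS = -18.4 J/K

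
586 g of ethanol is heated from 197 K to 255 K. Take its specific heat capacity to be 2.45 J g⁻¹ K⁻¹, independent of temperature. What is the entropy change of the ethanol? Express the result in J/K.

ΔS = 370 J/K

ΔS = ∫dQ_rev/T = m c ln(T₂/T₁) = 586 × 2.45 × ln(255/197) = 370 J/K.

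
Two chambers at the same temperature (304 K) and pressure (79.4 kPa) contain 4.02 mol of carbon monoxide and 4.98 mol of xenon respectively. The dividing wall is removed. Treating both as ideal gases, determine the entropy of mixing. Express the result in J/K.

ΔS_mix = 51.4 J/K

Mole fractions: x_A = 4.02/9 = 0.447, x_B = 0.553.
ΔS_mix = −R(n_A ln x_A + n_B ln x_B) = −8.314 × (4.02 ln 0.447 + 4.98 ln 0.553) = 51.4 J/K.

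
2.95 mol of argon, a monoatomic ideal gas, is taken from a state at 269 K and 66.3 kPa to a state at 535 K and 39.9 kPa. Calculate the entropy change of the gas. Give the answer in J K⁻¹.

ΔS = nC_p ln(T₂/T₁) − nR ln(P₂/P₁), with C_p = 5R/2 = 20.79 J mol⁻¹ K⁻¹ for a monoatomic ideal gas.
ΔS = 2.95 × [20.79 × ln(535/269) − 8.314 × ln(39.9/66.3)] = 54.6 J/K.

ΔS = 54.6 J/K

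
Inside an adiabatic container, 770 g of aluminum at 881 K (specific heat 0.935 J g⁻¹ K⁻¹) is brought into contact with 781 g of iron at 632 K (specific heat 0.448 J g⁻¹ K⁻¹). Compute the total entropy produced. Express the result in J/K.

Energy balance: T_f = (m₁c₁T₁ + m₂c₂T₂)/(m₁c₁ + m₂c₂) = 799.57 K.
ΔS₁ = m₁c₁ ln(T_f/T₁) = 719.95 × ln(799.57/881) = -69.83 J/K.
ΔS₂ = m₂c₂ ln(T_f/T₂) = 349.888 × ln(799.57/632) = 82.29 J/K.
ΔS_total = -69.83 + 82.29 = 12.5 J/K.

ΔS_total = 12.5 J/K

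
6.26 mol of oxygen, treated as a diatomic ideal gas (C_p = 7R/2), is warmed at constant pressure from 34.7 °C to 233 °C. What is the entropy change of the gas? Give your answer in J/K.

ΔS = 90.6 J/K

In kelvin: T₁ = 307.85 K, T₂ = 506.15 K. At constant pressure, ΔS = nC_p ln(T₂/T₁) with C_p = 7R/2 = 29.1 J mol⁻¹ K⁻¹.
ΔS = 6.26 × 29.1 × ln(506.15/307.85) = 90.6 J/K.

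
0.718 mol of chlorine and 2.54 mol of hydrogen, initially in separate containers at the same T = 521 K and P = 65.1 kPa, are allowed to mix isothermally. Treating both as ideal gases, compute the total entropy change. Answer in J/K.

Mole fractions: x_A = 0.718/3.26 = 0.22, x_B = 0.78.
ΔS_mix = −R(n_A ln x_A + n_B ln x_B) = −8.314 × (0.718 ln 0.22 + 2.54 ln 0.78) = 14.3 J/K.

ΔS_mix = 14.3 J/K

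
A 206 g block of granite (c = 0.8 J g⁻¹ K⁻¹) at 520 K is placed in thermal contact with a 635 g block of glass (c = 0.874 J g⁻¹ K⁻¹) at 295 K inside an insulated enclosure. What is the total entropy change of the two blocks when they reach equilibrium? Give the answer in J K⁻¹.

Energy balance: T_f = (m₁c₁T₁ + m₂c₂T₂)/(m₁c₁ + m₂c₂) = 346.52 K.
ΔS₁ = m₁c₁ ln(T_f/T₁) = 164.8 × ln(346.52/520) = -66.89 J/K.
ΔS₂ = m₂c₂ ln(T_f/T₂) = 554.99 × ln(346.52/295) = 89.33 J/K.
ΔS_total = -66.89 + 89.33 = 22.4 J/K.

ΔS_total = 22.4 J/K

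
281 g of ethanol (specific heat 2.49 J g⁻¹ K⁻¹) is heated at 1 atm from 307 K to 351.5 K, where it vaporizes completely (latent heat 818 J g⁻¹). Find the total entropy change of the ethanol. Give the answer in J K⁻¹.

ΔS = 749 J/K

Warming step: ΔS₁ = m c ln(T_tr/T_i) = 281 × 2.49 × ln(351.5/307) = 94.71 J/K.
Phase change: ΔS₂ = +mL/T_tr = 281 × 818 / 351.5 = 653.9 J/K.
ΔS_total = (94.71) + (653.9) = 749 J/K.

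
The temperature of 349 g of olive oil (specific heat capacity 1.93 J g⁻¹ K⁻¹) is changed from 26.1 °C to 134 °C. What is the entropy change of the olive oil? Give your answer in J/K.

In kelvin: T₁ = 299.25 K, T₂ = 407.15 K. ΔS = ∫dQ_rev/T = m c ln(T₂/T₁) = 349 × 1.93 × ln(407.15/299.25) = 207 J/K.

ΔS = 207 J/K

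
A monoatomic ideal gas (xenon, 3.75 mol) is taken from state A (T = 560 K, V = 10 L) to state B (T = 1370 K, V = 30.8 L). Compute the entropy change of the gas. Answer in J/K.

ΔS = 76.9 J/K

Entropy is a state function: ΔS = nC_V ln(T₂/T₁) + nR ln(V₂/V₁), with C_V = 3R/2 = 12.47 J mol⁻¹ K⁻¹ for a monoatomic ideal gas.
ΔS = 3.75 × [12.47 × ln(1370/560) + 8.314 × ln(30.8/10)] = 76.9 J/K.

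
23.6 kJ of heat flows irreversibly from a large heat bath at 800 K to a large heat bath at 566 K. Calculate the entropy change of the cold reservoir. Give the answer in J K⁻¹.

The cold reservoir gains heat Q, so ΔS_cold = +Q/T_C = 23600/566 = 41.7 J/K.

ΔS_cold = 41.7 J/K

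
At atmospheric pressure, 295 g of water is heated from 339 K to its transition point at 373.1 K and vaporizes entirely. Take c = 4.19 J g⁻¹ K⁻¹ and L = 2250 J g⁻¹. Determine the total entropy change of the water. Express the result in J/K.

ΔS = 1900 J/K

Warming step: ΔS₁ = m c ln(T_tr/T_i) = 295 × 4.19 × ln(373.1/339) = 118.5 J/K.
Phase change: ΔS₂ = +mL/T_tr = 295 × 2250 / 373.1 = 1779 J/K.
ΔS_total = (118.5) + (1779) = 1900 J/K.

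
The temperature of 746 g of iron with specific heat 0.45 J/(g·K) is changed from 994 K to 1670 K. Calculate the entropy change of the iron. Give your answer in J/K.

ΔS = ∫dQ_rev/T = m c ln(T₂/T₁) = 746 × 0.45 × ln(1670/994) = 174 J/K.

ΔS = 174 J/K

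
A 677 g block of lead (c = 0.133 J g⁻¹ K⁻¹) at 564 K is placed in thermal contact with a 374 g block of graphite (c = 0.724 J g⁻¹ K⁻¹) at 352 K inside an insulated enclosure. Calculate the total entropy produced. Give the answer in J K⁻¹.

Energy balance: T_f = (m₁c₁T₁ + m₂c₂T₂)/(m₁c₁ + m₂c₂) = 404.9 K.
ΔS₁ = m₁c₁ ln(T_f/T₁) = 90.041 × ln(404.9/564) = -29.84 J/K.
ΔS₂ = m₂c₂ ln(T_f/T₂) = 270.776 × ln(404.9/352) = 37.91 J/K.
ΔS_total = -29.84 + 37.91 = 8.07 J/K.

ΔS_total = 8.07 J/K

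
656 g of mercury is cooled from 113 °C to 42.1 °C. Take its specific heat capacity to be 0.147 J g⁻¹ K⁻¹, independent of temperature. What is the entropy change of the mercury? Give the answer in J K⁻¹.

In kelvin: T₁ = 386.15 K, T₂ = 315.25 K. ΔS = ∫dQ_rev/T = m c ln(T₂/T₁) = 656 × 0.147 × ln(315.25/386.15) = -19.6 J/K.

ΔS = -19.6 J/K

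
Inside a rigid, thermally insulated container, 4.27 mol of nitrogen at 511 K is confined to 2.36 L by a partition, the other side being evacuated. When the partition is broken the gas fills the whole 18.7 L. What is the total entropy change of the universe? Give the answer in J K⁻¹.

For an ideal gas in free expansion Q = 0 and W = 0, so T is unchanged.
Entropy is a state function; using a reversible isothermal path, ΔS_gas = nR ln(V₂/V₁) = 4.27 × 8.314 × ln(18.7/2.36) = 73.5 J/K.
The insulated surroundings exchange no heat, so ΔS_surr = 0 and ΔS_universe = ΔS_gas.

ΔS_universe = 73.5 J/K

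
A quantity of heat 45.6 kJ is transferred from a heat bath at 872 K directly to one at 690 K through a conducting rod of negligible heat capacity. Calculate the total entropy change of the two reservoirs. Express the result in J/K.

ΔS_total = 13.8 J/K

ΔS_hot = −Q/T_H = −45600/872 = -52.29 J/K and ΔS_cold = +Q/T_C = 45600/690 = 66.09 J/K.
ΔS_total = -52.29 + 66.09 = 13.8 J/K, positive as the second law requires.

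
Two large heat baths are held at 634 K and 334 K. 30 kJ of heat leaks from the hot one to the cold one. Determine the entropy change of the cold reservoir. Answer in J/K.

The cold reservoir gains heat Q, so ΔS_cold = +Q/T_C = 30000/334 = 89.8 J/K.

ΔS_cold = 89.8 J/K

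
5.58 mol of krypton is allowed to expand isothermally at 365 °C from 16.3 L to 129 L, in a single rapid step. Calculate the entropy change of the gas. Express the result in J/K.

ΔS_gas = 96 J/K

Entropy is a state function, so ΔS_gas depends only on the end states.
For an isothermal ideal gas ΔS_gas = nR ln(V₂/V₁) = 5.58 × 8.314 × ln(129/16.3) = 96 J/K.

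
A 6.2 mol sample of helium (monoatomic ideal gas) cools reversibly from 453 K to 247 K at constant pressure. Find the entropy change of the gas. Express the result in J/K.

At constant pressure, ΔS = nC_p ln(T₂/T₁) with C_p = 5R/2 = 20.79 J mol⁻¹ K⁻¹.
ΔS = 6.2 × 20.79 × ln(247/453) = -78.2 J/K.

ΔS = -78.2 J/K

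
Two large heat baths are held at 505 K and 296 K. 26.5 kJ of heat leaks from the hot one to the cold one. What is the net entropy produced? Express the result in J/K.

ΔS_total = 37.1 J/K

ΔS_hot = −Q/T_H = −26500/505 = -52.48 J/K and ΔS_cold = +Q/T_C = 26500/296 = 89.53 J/K.
ΔS_total = -52.48 + 89.53 = 37.1 J/K, positive as the second law requires.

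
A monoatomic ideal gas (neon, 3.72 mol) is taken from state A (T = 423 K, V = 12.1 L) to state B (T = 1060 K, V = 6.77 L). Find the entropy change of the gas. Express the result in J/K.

ΔS = 24.7 J/K

Entropy is a state function: ΔS = nC_V ln(T₂/T₁) + nR ln(V₂/V₁), with C_V = 3R/2 = 12.47 J mol⁻¹ K⁻¹ for a monoatomic ideal gas.
ΔS = 3.72 × [12.47 × ln(1060/423) + 8.314 × ln(6.77/12.1)] = 24.7 J/K.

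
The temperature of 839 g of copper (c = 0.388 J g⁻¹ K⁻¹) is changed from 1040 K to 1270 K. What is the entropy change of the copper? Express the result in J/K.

ΔS = ∫dQ_rev/T = m c ln(T₂/T₁) = 839 × 0.388 × ln(1270/1040) = 65 J/K.

ΔS = 65 J/K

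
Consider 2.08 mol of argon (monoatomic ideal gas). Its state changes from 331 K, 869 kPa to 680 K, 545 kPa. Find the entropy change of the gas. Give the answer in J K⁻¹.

ΔS = nC_p ln(T₂/T₁) − nR ln(P₂/P₁), with C_p = 5R/2 = 20.79 J mol⁻¹ K⁻¹ for a monoatomic ideal gas.
ΔS = 2.08 × [20.79 × ln(680/331) − 8.314 × ln(545/869)] = 39.2 J/K.

ΔS = 39.2 J/K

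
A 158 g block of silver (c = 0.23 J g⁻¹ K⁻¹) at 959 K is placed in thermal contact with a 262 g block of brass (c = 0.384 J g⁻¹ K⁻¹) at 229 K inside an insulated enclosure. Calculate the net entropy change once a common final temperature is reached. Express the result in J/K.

ΔS_total = 31.9 J/K

Energy balance: T_f = (m₁c₁T₁ + m₂c₂T₂)/(m₁c₁ + m₂c₂) = 422.71 K.
ΔS₁ = m₁c₁ ln(T_f/T₁) = 36.34 × ln(422.71/959) = -29.77 J/K.
ΔS₂ = m₂c₂ ln(T_f/T₂) = 100.608 × ln(422.71/229) = 61.67 J/K.
ΔS_total = -29.77 + 61.67 = 31.9 J/K.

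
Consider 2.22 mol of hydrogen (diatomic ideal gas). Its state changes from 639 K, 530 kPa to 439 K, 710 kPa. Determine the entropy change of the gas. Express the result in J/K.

ΔS = -29.6 J/K

ΔS = nC_p ln(T₂/T₁) − nR ln(P₂/P₁), with C_p = 7R/2 = 29.1 J mol⁻¹ K⁻¹ for a diatomic ideal gas.
ΔS = 2.22 × [29.1 × ln(439/639) − 8.314 × ln(710/530)] = -29.6 J/K.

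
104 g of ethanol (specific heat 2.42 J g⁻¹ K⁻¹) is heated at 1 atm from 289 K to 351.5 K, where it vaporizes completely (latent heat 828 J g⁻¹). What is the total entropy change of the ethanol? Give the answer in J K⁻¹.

Warming step: ΔS₁ = m c ln(T_tr/T_i) = 104 × 2.42 × ln(351.5/289) = 49.27 J/K.
Phase change: ΔS₂ = +mL/T_tr = 104 × 828 / 351.5 = 245 J/K.
ΔS_total = (49.27) + (245) = 294 J/K.

ΔS = 294 J/K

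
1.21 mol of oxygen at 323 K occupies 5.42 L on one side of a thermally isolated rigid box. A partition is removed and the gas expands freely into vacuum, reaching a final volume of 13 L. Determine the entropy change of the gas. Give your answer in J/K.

ΔS_gas = 8.8 J/K

For an ideal gas in free expansion Q = 0 and W = 0, so T is unchanged.
Entropy is a state function; using a reversible isothermal path, ΔS_gas = nR ln(V₂/V₁) = 1.21 × 8.314 × ln(13/5.42) = 8.8 J/K.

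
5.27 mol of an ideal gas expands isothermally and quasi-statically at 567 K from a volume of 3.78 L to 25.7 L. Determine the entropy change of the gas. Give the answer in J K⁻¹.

For an isothermal ideal gas ΔS_gas = nR ln(V₂/V₁) = 5.27 × 8.314 × ln(25.7/3.78) = 84 J/K.

ΔS_gas = 84 J/K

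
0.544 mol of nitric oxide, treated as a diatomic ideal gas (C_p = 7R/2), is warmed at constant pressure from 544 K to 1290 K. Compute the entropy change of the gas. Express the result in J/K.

ΔS = 13.7 J/K

At constant pressure, ΔS = nC_p ln(T₂/T₁) with C_p = 7R/2 = 29.1 J mol⁻¹ K⁻¹.
ΔS = 0.544 × 29.1 × ln(1290/544) = 13.7 J/K.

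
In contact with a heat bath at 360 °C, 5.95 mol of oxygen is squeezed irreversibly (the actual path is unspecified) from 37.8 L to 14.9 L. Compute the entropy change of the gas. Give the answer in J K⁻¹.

Entropy is a state function, so ΔS_gas depends only on the end states.
For an isothermal ideal gas ΔS_gas = nR ln(V₂/V₁) = 5.95 × 8.314 × ln(14.9/37.8) = -46.1 J/K.

ΔS_gas = -46.1 J/K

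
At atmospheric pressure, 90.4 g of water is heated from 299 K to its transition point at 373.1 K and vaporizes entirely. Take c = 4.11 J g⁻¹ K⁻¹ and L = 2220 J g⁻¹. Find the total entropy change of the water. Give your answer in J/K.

Warming step: ΔS₁ = m c ln(T_tr/T_i) = 90.4 × 4.11 × ln(373.1/299) = 82.26 J/K.
Phase change: ΔS₂ = +mL/T_tr = 90.4 × 2220 / 373.1 = 537.9 J/K.
ΔS_total = (82.26) + (537.9) = 620 J/K.

ΔS = 620 J/K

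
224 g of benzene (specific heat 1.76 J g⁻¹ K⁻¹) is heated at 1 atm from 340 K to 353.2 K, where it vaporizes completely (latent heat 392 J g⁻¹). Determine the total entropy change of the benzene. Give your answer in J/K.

Warming step: ΔS₁ = m c ln(T_tr/T_i) = 224 × 1.76 × ln(353.2/340) = 15.02 J/K.
Phase change: ΔS₂ = +mL/T_tr = 224 × 392 / 353.2 = 248.6 J/K.
ΔS_total = (15.02) + (248.6) = 264 J/K.

ΔS = 264 J/K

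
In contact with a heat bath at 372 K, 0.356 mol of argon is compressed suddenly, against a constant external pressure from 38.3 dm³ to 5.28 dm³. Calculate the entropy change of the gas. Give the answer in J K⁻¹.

ΔS_gas = -5.86 J/K

Entropy is a state function, so ΔS_gas depends only on the end states.
For an isothermal ideal gas ΔS_gas = nR ln(V₂/V₁) = 0.356 × 8.314 × ln(5.28/38.3) = -5.86 J/K.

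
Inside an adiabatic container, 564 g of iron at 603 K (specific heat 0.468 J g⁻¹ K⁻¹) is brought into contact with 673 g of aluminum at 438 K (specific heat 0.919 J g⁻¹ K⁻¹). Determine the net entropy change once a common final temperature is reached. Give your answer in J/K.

Energy balance: T_f = (m₁c₁T₁ + m₂c₂T₂)/(m₁c₁ + m₂c₂) = 487.35 K.
ΔS₁ = m₁c₁ ln(T_f/T₁) = 263.952 × ln(487.35/603) = -56.2 J/K.
ΔS₂ = m₂c₂ ln(T_f/T₂) = 618.487 × ln(487.35/438) = 66.04 J/K.
ΔS_total = -56.2 + 66.04 = 9.84 J/K.

ΔS_total = 9.84 J/K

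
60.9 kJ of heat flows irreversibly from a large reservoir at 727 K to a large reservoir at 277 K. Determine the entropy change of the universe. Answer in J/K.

ΔS_hot = −Q/T_H = −60900/727 = -83.77 J/K and ΔS_cold = +Q/T_C = 60900/277 = 219.9 J/K.
ΔS_total = -83.77 + 219.9 = 136 J/K, positive as the second law requires.

ΔS_total = 136 J/K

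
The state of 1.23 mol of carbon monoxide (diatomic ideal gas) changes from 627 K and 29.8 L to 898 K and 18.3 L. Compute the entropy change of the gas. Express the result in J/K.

Entropy is a state function: ΔS = nC_V ln(T₂/T₁) + nR ln(V₂/V₁), with C_V = 5R/2 = 20.79 J mol⁻¹ K⁻¹ for a diatomic ideal gas.
ΔS = 1.23 × [20.79 × ln(898/627) + 8.314 × ln(18.3/29.8)] = 4.2 J/K.

ΔS = 4.2 J/K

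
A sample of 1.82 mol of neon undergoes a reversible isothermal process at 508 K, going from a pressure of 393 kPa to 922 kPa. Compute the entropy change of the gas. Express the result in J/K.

For an isothermal ideal gas ΔS_gas = nR ln(P₁/P₂) = 1.82 × 8.314 × ln(393/922) = -12.9 J/K.

ΔS_gas = -12.9 J/K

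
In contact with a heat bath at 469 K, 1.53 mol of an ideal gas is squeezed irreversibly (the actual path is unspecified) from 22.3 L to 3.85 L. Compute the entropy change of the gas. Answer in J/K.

ΔS_gas = -22.3 J/K

Entropy is a state function, so ΔS_gas depends only on the end states.
For an isothermal ideal gas ΔS_gas = nR ln(V₂/V₁) = 1.53 × 8.314 × ln(3.85/22.3) = -22.3 J/K.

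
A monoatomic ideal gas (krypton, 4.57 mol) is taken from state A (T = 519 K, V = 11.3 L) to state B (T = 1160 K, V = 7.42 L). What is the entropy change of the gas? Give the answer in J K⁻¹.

ΔS = 29.9 J/K

Entropy is a state function: ΔS = nC_V ln(T₂/T₁) + nR ln(V₂/V₁), with C_V = 3R/2 = 12.47 J mol⁻¹ K⁻¹ for a monoatomic ideal gas.
ΔS = 4.57 × [12.47 × ln(1160/519) + 8.314 × ln(7.42/11.3)] = 29.9 J/K.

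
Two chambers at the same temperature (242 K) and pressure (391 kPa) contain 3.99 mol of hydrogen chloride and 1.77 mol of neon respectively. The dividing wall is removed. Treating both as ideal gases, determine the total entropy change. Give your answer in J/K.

Mole fractions: x_A = 3.99/5.76 = 0.693, x_B = 0.307.
ΔS_mix = −R(n_A ln x_A + n_B ln x_B) = −8.314 × (3.99 ln 0.693 + 1.77 ln 0.307) = 29.5 J/K.

ΔS_mix = 29.5 J/K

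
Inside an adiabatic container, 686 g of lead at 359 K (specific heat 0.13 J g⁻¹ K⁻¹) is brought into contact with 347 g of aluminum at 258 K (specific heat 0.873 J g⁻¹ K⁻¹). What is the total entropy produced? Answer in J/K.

ΔS_total = 3.98 J/K

Energy balance: T_f = (m₁c₁T₁ + m₂c₂T₂)/(m₁c₁ + m₂c₂) = 280.97 K.
ΔS₁ = m₁c₁ ln(T_f/T₁) = 89.18 × ln(280.97/359) = -21.86 J/K.
ΔS₂ = m₂c₂ ln(T_f/T₂) = 302.931 × ln(280.97/258) = 25.84 J/K.
ΔS_total = -21.86 + 25.84 = 3.98 J/K.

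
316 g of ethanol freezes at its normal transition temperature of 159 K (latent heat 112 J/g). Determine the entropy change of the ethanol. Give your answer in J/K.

Heat released by the substance: Q = −mL = −316 × 112 = −35392 J.
At constant T, ΔS = Q_rev/T = −35392 / 159 = -223 J/K.

ΔS = -223 J/K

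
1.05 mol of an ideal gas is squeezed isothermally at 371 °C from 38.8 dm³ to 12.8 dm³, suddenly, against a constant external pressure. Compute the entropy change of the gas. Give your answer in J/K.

ΔS_gas = -9.68 J/K

Entropy is a state function, so ΔS_gas depends only on the end states.
For an isothermal ideal gas ΔS_gas = nR ln(V₂/V₁) = 1.05 × 8.314 × ln(12.8/38.8) = -9.68 J/K.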